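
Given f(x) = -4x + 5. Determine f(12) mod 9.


f(12) = -43
-43 mod 9 = 2

2


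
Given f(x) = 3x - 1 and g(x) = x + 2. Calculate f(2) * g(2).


f(2) = 5
g(2) = 4
Product = 20

20


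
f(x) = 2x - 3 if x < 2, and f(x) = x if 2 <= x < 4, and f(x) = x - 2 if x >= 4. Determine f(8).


8 satisfies x >= 4
f(8) = 6

6


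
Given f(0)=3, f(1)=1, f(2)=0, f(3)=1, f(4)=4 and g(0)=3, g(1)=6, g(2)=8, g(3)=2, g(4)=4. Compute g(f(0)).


f(0) = 3
g(3) = 2

2


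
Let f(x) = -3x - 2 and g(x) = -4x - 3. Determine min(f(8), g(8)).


f(8) = -26
g(8) = -35
min = -35

-35


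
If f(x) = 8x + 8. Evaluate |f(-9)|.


f(-9) = -64
|-64| = 64

64


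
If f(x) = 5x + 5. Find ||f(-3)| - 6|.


f(-3) = -10
|-10| = 10
|10 - 6| = 4

4


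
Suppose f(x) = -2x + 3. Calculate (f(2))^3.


-1


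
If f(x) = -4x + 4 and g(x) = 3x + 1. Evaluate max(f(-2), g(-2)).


f(-2) = 12
g(-2) = -5
max = 12

12


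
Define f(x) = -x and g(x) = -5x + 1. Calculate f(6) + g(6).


f(6) = -6
g(6) = -29
Sum = -35

-35


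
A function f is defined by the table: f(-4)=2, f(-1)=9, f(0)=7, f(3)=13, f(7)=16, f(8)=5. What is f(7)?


Reading from the table at x = 7

16


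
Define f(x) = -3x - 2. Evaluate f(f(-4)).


f(-4) = 10
f(10) = -32

-32


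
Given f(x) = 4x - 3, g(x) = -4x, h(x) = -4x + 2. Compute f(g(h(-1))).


h(-1) = 6
g(6) = -24
f(-24) = -99

-99


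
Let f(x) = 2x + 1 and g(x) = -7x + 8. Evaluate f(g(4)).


g(4) = -20
f(-20) = -39

-39


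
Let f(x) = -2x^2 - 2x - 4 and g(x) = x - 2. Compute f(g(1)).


g(1) = -1
f(-1) = (-2)*(-1)^2 - 2*(-1) - 4 = -4

-4


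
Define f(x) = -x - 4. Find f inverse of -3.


Solve -x - 4 = -3
x = (-3 + 4) / (-1) = -1

-1


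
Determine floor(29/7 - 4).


0


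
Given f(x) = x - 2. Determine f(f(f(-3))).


f(-3) = -5
f(-5) = -7
f(-7) = -9

-9


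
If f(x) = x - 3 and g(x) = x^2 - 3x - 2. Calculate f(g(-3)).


13


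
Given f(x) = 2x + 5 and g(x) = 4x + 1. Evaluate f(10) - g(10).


-16


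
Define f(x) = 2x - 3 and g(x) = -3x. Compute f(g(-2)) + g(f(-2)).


f(g(-2)) = 9
g(f(-2)) = 21
Sum = 30

30


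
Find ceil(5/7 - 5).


5/7 = 0.7143
0.7143 - 5 = -4.2857
ceil(-4.2857) = -4

-4


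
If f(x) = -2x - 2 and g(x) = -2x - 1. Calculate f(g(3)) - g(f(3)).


f(g(3)) = 12
g(f(3)) = 15
Difference = -3

-3


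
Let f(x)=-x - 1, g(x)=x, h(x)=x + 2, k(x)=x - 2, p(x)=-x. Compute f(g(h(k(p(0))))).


-1


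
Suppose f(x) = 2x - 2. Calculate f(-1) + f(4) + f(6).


12


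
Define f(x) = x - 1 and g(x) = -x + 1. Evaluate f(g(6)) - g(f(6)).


f(g(6)) = -6
g(f(6)) = -4
Difference = -2

-2


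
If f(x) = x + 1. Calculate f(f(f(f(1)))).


5


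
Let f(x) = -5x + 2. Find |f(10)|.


f(10) = -48
|-48| = 48

48


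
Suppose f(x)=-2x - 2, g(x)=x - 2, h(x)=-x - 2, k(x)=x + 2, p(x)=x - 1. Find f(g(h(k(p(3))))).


p(3) = 2
k(2) = 4
h(4) = -6
g(-6) = -8
f(-8) = 14

14


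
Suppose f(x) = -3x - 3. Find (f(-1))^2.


f(-1) = 0
(0)^2 = 0

0


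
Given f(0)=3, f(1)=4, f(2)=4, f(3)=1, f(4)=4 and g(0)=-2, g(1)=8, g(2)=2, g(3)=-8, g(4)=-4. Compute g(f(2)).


f(2) = 4
g(4) = -4

-4


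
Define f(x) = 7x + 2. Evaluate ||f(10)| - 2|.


f(10) = 72
|72| = 72
|72 - 2| = 70

70


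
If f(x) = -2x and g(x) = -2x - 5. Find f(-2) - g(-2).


f(-2) = 4
g(-2) = -1
Difference = 5

5


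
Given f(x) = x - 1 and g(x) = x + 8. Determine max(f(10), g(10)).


f(10) = 9
g(10) = 18
max = 18

18


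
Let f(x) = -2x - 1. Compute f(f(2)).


f(2) = -5
f(-5) = 9

9


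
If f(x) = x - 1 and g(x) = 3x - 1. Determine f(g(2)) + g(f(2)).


f(g(2)) = 4
g(f(2)) = 2
Sum = 6

6


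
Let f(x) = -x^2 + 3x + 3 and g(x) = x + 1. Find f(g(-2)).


-1


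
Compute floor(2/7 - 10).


2/7 = 0.2857
0.2857 - 10 = -9.7143
floor(-9.7143) = -10

-10


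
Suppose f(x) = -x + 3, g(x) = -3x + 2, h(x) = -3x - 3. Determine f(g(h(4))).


h(4) = -15
g(-15) = 47
f(47) = -44

-44


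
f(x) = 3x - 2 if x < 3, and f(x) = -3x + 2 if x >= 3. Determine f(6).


6 satisfies x >= 3
f(6) = -16

-16


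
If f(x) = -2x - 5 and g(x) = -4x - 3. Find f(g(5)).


41


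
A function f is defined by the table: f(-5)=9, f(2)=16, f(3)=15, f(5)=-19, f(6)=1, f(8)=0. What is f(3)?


Reading from the table at x = 3

15


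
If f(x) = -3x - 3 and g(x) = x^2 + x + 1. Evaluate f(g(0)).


g(0) = 1
f(1) = -6

-6


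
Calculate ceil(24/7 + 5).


9


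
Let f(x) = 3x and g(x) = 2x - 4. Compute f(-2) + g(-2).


f(-2) = -6
g(-2) = -8
Sum = -14

-14


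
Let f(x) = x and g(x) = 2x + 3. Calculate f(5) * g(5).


f(5) = 5
g(5) = 13
Product = 65

65


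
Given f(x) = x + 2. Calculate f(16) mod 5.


f(16) = 18
18 mod 5 = 3

3


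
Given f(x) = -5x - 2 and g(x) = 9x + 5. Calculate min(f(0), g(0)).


f(0) = -2
g(0) = 5
min = -2

-2


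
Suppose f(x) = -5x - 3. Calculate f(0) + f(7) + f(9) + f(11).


f(0) = -3
f(7) = -38
f(9) = -48
f(11) = -58
Sum = -147

-147


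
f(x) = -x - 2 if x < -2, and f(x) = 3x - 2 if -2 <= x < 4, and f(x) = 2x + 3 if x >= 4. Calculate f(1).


1 satisfies -2 <= x < 4
f(1) = 1

1


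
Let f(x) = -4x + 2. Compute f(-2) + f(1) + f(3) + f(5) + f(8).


f(-2) = 10
f(1) = -2
f(3) = -10
f(5) = -18
f(8) = -30
Sum = -50

-50


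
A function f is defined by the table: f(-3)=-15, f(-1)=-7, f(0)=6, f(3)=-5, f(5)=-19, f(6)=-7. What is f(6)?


-7


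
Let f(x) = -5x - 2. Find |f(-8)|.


f(-8) = 38
|38| = 38

38


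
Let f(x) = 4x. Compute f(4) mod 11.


f(4) = 16
16 mod 11 = 5

5


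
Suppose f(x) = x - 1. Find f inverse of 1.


Solve x - 1 = 1
x = (1 + 1) / 1 = 2

2


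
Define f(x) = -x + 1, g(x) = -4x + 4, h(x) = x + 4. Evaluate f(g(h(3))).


25


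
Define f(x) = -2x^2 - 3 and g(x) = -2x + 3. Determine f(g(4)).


-53


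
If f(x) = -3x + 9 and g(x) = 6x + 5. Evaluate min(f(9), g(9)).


f(9) = -18
g(9) = 59
min = -18

-18


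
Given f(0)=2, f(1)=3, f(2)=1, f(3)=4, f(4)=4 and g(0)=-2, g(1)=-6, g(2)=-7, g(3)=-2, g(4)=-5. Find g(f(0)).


f(0) = 2
g(2) = -7

-7


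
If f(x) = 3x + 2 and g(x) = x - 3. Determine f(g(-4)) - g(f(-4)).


f(g(-4)) = -19
g(f(-4)) = -13
Difference = -6

-6


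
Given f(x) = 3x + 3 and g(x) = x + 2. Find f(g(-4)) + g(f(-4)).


f(g(-4)) = -3
g(f(-4)) = -7
Sum = -10

-10


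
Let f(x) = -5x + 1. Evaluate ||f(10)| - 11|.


f(10) = -49
|-49| = 49
|49 - 11| = 38

38


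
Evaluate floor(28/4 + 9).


28/4 = 7
7 + 9 = 16
floor(16) = 16

16


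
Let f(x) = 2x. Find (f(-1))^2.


f(-1) = -2
(-2)^2 = 4

4


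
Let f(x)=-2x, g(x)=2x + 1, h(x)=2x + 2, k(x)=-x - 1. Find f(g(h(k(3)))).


k(3) = -4
h(-4) = -6
g(-6) = -11
f(-11) = 22

22


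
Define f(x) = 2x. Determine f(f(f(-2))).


f(-2) = -4
f(-4) = -8
f(-8) = -16

-16


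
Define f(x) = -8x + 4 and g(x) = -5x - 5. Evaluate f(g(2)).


124


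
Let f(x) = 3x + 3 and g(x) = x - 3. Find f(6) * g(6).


63


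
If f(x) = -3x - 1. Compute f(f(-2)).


f(-2) = 5
f(5) = -16

-16


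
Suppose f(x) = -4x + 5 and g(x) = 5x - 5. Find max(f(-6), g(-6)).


f(-6) = 29
g(-6) = -35
max = 29

29


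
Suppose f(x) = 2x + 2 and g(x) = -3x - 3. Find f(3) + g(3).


f(3) = 8
g(3) = -12
Sum = -4

-4


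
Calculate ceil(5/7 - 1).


5/7 = 0.7143
0.7143 - 1 = -0.2857
ceil(-0.2857) = 0

0


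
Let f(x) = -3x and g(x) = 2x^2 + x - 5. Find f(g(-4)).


g(-4) = 23
f(23) = -69

-69


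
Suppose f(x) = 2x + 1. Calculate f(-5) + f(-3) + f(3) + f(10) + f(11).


f(-5) = -9
f(-3) = -5
f(3) = 7
f(10) = 21
f(11) = 23
Sum = 37

37


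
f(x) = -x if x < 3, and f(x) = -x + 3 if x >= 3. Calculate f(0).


0 satisfies x < 3
f(0) = 0

0


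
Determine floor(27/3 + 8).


27/3 = 9
9 + 8 = 17
floor(17) = 17

17


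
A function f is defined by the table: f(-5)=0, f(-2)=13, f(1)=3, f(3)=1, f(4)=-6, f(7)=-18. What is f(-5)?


Reading from the table at x = -5

0


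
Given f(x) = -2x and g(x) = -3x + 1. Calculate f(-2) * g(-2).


f(-2) = 4
g(-2) = 7
Product = 28

28


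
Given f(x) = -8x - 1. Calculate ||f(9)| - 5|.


f(9) = -73
|-73| = 73
|73 - 5| = 68

68


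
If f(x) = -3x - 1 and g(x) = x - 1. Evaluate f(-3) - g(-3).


f(-3) = 8
g(-3) = -4
Difference = 12

12


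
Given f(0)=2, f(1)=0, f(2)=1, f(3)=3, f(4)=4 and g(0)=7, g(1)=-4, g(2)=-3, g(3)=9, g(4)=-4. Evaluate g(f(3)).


f(3) = 3
g(3) = 9

9


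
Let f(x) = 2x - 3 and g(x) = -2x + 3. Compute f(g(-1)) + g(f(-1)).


20


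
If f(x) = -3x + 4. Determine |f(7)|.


f(7) = -17
|-17| = 17

17


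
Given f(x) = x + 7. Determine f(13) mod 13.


f(13) = 20
20 mod 13 = 7

7


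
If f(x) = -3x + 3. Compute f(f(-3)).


f(-3) = 12
f(12) = -33

-33


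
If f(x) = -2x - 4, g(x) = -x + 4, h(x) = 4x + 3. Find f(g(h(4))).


26


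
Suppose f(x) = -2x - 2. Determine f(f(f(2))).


-22


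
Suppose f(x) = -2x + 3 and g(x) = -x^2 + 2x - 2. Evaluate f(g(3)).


g(3) = -5
f(-5) = 13

13


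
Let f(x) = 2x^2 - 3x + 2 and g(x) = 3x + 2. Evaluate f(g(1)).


g(1) = 5
f(5) = 2*(5)^2 - 3*(5) + 2 = 37

37


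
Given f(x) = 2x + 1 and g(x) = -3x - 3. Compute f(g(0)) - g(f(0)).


f(g(0)) = -5
g(f(0)) = -6
Difference = 1

1


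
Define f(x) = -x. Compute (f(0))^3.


f(0) = 0
(0)^3 = 0

0


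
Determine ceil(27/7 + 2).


27/7 = 3.8571
3.8571 + 2 = 5.8571
ceil(5.8571) = 6

6


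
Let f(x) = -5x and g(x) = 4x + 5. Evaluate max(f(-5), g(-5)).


25


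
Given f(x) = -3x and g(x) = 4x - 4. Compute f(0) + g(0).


f(0) = 0
g(0) = -4
Sum = -4

-4


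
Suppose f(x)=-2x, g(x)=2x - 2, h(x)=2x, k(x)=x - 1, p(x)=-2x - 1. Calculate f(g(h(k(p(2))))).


p(2) = -5
k(-5) = -6
h(-6) = -12
g(-12) = -26
f(-26) = 52

52


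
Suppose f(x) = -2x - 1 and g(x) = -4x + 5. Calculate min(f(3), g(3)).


f(3) = -7
g(3) = -7
min = -7

-7


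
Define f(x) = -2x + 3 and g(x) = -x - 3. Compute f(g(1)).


g(1) = -4
f(-4) = 11

11


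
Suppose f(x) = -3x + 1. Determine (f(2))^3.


f(2) = -5
(-5)^3 = -125

-125


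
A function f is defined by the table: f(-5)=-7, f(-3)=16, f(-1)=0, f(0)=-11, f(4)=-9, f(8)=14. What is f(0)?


Reading from the table at x = 0

-11


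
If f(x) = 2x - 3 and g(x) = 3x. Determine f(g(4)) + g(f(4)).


f(g(4)) = 21
g(f(4)) = 15
Sum = 36

36


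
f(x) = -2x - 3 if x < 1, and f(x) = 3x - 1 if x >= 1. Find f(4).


4 satisfies x >= 1
f(4) = 11

11


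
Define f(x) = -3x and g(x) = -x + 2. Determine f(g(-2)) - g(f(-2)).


f(g(-2)) = -12
g(f(-2)) = -4
Difference = -8

-8


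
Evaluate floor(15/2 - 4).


3


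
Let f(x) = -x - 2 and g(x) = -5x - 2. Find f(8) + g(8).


-52


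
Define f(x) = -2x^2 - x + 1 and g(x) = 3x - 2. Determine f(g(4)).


g(4) = 10
f(10) = (-2)*(10)^2 - 1*(10) + 1 = -209

-209


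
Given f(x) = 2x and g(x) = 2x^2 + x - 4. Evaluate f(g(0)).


g(0) = -4
f(-4) = -8

-8


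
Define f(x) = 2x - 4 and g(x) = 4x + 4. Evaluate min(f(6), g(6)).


f(6) = 8
g(6) = 28
min = 8

8


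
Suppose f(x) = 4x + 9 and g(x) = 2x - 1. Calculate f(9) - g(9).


f(9) = 45
g(9) = 17
Difference = 28

28


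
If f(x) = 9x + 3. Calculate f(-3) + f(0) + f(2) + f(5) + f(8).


123


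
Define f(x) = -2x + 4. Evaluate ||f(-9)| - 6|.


f(-9) = 22
|22| = 22
|22 - 6| = 16

16


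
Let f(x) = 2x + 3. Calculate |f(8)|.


f(8) = 19
|19| = 19

19


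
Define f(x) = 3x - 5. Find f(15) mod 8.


0


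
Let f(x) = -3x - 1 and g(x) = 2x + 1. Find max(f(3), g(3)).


f(3) = -10
g(3) = 7
max = 7

7


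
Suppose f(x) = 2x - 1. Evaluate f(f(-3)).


f(-3) = -7
f(-7) = -15

-15


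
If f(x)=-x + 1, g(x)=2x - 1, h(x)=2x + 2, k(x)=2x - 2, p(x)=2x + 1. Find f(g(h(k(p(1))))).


p(1) = 3
k(3) = 4
h(4) = 10
g(10) = 19
f(19) = -18

-18


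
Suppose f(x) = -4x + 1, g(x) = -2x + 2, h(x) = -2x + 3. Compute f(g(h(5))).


h(5) = -7
g(-7) = 16
f(16) = -63

-63


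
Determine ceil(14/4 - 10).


14/4 = 3.5
3.5 - 10 = -6.5
ceil(-6.5) = -6

-6


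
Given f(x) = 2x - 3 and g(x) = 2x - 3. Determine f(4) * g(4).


25


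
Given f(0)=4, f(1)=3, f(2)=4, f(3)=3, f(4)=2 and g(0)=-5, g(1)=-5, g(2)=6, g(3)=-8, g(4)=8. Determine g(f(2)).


8


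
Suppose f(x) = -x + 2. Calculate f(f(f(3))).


f(3) = -1
f(-1) = 3
f(3) = -1

-1


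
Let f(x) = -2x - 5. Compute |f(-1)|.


f(-1) = -3
|-3| = 3

3


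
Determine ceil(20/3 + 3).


20/3 = 6.6667
6.6667 + 3 = 9.6667
ceil(9.6667) = 10

10


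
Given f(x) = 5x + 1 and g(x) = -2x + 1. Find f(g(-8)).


g(-8) = 17
f(17) = 86

86


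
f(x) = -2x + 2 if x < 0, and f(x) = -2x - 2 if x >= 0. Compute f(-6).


14


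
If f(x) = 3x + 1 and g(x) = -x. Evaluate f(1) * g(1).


f(1) = 4
g(1) = -1
Product = -4

-4


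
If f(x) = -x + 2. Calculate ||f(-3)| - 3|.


f(-3) = 5
|5| = 5
|5 - 3| = 2

2


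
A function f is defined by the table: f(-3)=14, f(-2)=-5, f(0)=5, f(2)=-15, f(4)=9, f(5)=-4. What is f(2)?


-15


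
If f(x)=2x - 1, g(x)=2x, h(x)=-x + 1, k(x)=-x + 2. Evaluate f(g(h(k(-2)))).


k(-2) = 4
h(4) = -3
g(-3) = -6
f(-6) = -13

-13


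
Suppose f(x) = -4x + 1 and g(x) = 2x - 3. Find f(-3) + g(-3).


f(-3) = 13
g(-3) = -9
Sum = 4

4


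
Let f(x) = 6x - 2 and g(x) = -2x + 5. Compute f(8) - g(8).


f(8) = 46
g(8) = -11
Difference = 57

57


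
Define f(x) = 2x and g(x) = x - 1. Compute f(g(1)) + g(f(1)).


1


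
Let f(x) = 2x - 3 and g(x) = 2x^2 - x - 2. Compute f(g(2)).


g(2) = 4
f(4) = 5

5


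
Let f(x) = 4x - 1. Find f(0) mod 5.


f(0) = -1
-1 mod 5 = 4

4


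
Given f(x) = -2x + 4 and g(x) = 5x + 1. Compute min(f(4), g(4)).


f(4) = -4
g(4) = 21
min = -4

-4


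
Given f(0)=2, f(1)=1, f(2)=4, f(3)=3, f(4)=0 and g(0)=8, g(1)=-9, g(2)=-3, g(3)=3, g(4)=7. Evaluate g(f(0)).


f(0) = 2
g(2) = -3

-3


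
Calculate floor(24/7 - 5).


-2


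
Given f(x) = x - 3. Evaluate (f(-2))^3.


f(-2) = -5
(-5)^3 = -125

-125


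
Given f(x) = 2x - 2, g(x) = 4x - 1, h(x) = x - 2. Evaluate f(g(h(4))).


h(4) = 2
g(2) = 7
f(7) = 12

12


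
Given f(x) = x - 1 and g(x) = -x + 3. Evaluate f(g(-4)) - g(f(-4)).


f(g(-4)) = 6
g(f(-4)) = 8
Difference = -2

-2


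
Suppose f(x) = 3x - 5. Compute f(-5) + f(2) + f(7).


-3


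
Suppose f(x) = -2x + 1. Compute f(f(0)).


f(0) = 1
f(1) = -1

-1


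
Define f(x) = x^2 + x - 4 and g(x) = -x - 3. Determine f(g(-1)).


g(-1) = -2
f(-2) = 1*(-2)^2 + 1*(-2) - 4 = -2

-2


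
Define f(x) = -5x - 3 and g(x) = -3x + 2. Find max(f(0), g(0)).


f(0) = -3
g(0) = 2
max = 2

2


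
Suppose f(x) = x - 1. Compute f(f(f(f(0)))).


-4


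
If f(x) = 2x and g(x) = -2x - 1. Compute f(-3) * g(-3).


f(-3) = -6
g(-3) = 5
Product = -30

-30


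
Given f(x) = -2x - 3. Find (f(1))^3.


f(1) = -5
(-5)^3 = -125

-125


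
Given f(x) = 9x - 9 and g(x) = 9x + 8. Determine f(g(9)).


g(9) = 89
f(89) = 792

792


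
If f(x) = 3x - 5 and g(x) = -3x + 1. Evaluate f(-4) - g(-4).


f(-4) = -17
g(-4) = 13
Difference = -30

-30


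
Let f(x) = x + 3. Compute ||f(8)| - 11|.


f(8) = 11
|11| = 11
|11 - 11| = 0

0


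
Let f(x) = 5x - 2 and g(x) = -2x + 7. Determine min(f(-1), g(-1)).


f(-1) = -7
g(-1) = 9
min = -7

-7


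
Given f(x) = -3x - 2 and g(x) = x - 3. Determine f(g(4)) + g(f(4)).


f(g(4)) = -5
g(f(4)) = -17
Sum = -22

-22


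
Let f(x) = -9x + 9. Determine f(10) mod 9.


0


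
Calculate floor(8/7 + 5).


8/7 = 1.1429
1.1429 + 5 = 6.1429
floor(6.1429) = 6

6


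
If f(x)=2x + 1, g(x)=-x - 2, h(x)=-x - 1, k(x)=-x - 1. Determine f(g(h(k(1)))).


k(1) = -2
h(-2) = 1
g(1) = -3
f(-3) = -5

-5


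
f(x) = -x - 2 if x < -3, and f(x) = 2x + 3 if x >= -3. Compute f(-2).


-2 satisfies x >= -3
f(-2) = -1

-1


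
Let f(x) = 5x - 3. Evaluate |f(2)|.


f(2) = 7
|7| = 7

7


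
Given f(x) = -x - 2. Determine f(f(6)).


f(6) = -8
f(-8) = 6

6


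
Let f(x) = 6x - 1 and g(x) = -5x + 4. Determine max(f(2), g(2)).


f(2) = 11
g(2) = -6
max = 11

11


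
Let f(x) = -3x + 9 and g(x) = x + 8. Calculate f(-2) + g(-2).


f(-2) = 15
g(-2) = 6
Sum = 21

21


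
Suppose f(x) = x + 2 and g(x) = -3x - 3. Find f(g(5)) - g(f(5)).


8


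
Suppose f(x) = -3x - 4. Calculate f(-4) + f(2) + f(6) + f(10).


f(-4) = 8
f(2) = -10
f(6) = -22
f(10) = -34
Sum = -58

-58


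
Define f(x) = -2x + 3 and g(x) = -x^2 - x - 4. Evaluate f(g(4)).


g(4) = -24
f(-24) = 51

51


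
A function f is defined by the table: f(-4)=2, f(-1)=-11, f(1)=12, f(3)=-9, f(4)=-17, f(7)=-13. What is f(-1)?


Reading from the table at x = -1

-11


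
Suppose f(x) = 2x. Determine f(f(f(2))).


16


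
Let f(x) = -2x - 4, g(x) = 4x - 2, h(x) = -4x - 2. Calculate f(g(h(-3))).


h(-3) = 10
g(10) = 38
f(38) = -80

-80


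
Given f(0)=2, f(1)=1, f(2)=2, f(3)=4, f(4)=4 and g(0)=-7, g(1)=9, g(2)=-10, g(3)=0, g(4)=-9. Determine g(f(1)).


f(1) = 1
g(1) = 9

9


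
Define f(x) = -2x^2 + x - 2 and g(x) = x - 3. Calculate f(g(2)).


-5


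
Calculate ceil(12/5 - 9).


12/5 = 2.4
2.4 - 9 = -6.6
ceil(-6.6) = -6

-6


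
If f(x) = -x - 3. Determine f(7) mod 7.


f(7) = -10
-10 mod 7 = 4

4


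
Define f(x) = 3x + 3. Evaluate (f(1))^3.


f(1) = 6
(6)^3 = 216

216


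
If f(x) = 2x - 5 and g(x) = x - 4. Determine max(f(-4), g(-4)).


-8


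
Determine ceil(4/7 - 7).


4/7 = 0.5714
0.5714 - 7 = -6.4286
ceil(-6.4286) = -6

-6


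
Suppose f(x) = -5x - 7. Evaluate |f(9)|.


f(9) = -52
|-52| = 52

52


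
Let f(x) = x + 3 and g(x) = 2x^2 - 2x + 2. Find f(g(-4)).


45


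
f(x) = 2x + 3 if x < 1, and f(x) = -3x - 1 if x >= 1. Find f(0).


0 satisfies x < 1
f(0) = 3

3


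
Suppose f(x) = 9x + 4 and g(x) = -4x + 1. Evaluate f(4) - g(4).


f(4) = 40
g(4) = -15
Difference = 55

55


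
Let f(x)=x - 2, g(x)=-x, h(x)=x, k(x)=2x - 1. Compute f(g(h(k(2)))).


k(2) = 3
h(3) = 3
g(3) = -3
f(-3) = -5

-5


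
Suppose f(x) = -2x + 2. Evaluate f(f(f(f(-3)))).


-58


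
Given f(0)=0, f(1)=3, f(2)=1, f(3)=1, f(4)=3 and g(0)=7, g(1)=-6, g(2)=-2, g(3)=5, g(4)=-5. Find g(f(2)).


f(2) = 1
g(1) = -6

-6


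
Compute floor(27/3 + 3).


27/3 = 9
9 + 3 = 12
floor(12) = 12

12


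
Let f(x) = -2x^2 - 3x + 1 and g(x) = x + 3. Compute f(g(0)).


-26


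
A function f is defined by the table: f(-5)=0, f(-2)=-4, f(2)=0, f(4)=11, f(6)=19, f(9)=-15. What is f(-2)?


Reading from the table at x = -2

-4


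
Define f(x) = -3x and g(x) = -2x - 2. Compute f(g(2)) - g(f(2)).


f(g(2)) = 18
g(f(2)) = 10
Difference = 8

8


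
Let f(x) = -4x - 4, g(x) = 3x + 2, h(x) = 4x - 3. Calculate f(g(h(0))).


24


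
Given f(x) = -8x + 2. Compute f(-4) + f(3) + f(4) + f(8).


f(-4) = 34
f(3) = -22
f(4) = -30
f(8) = -62
Sum = -80

-80


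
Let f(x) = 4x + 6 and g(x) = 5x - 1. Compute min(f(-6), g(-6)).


f(-6) = -18
g(-6) = -31
min = -31

-31


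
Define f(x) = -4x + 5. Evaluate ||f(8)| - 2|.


f(8) = -27
|-27| = 27
|27 - 2| = 25

25


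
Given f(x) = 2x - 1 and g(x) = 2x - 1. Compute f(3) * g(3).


f(3) = 5
g(3) = 5
Product = 25

25


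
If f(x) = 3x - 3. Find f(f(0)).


f(0) = -3
f(-3) = -12

-12


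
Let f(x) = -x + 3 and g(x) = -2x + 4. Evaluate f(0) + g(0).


f(0) = 3
g(0) = 4
Sum = 7

7


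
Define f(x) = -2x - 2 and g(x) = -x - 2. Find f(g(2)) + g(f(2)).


10


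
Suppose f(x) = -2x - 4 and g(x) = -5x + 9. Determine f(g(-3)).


g(-3) = 24
f(24) = -52

-52


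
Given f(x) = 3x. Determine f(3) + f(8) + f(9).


f(3) = 9
f(8) = 24
f(9) = 27
Sum = 60

60


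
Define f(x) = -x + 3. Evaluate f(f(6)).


f(6) = -3
f(-3) = 6

6


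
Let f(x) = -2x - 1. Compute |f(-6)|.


11


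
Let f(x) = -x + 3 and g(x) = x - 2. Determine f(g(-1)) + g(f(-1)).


8


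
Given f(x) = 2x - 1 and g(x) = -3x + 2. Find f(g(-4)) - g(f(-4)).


f(g(-4)) = 27
g(f(-4)) = 29
Difference = -2

-2


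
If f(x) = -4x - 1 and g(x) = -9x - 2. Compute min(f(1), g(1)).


f(1) = -5
g(1) = -11
min = -11

-11


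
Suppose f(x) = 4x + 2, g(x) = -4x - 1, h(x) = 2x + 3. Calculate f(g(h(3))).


h(3) = 9
g(9) = -37
f(-37) = -146

-146


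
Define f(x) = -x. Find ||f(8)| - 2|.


f(8) = -8
|-8| = 8
|8 - 2| = 6

6


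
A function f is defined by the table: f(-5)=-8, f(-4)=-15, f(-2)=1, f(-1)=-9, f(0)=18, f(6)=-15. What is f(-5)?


-8


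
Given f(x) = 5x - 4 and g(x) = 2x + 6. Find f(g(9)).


g(9) = 24
f(24) = 116

116


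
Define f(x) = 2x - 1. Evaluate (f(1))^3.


f(1) = 1
(1)^3 = 1

1


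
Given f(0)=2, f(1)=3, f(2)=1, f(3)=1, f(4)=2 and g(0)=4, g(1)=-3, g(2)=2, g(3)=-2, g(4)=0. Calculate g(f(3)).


f(3) = 1
g(1) = -3

-3


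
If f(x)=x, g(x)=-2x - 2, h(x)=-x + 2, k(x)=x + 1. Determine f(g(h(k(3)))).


2


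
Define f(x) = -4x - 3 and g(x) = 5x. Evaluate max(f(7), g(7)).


f(7) = -31
g(7) = 35
max = 35

35


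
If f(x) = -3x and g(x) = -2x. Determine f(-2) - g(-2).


f(-2) = 6
g(-2) = 4
Difference = 2

2


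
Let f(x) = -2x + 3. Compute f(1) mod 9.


f(1) = 1
1 mod 9 = 1

1


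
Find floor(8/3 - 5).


8/3 = 2.6667
2.6667 - 5 = -2.3333
floor(-2.3333) = -3

-3


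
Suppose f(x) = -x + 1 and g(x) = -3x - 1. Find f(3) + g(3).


f(3) = -2
g(3) = -10
Sum = -12

-12


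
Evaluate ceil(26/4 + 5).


26/4 = 6.5
6.5 + 5 = 11.5
ceil(11.5) = 12

12


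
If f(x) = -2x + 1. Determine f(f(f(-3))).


27


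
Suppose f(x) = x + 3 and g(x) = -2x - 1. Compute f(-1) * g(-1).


2


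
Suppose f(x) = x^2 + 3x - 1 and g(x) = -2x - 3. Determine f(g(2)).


27


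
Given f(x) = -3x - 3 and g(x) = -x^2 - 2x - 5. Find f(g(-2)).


12


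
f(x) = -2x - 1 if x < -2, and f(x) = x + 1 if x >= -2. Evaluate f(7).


7 satisfies x >= -2
f(7) = 8

8


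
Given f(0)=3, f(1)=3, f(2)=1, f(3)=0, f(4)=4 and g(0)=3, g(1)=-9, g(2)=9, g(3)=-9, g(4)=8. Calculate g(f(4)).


f(4) = 4
g(4) = 8

8


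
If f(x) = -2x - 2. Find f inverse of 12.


Solve -2x - 2 = 12
x = (12 + 2) / (-2) = -7

-7


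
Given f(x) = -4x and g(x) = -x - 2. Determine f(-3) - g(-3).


f(-3) = 12
g(-3) = 1
Difference = 11

11


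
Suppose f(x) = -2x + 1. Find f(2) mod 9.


6


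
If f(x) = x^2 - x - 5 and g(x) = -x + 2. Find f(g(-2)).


g(-2) = 4
f(4) = 1*(4)^2 - 1*(4) - 5 = 7

7


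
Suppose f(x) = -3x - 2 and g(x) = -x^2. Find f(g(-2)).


10


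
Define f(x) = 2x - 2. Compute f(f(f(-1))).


-22


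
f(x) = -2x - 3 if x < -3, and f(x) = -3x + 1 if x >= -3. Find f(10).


10 satisfies x >= -3
f(10) = -29

-29


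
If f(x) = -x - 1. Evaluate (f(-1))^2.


0


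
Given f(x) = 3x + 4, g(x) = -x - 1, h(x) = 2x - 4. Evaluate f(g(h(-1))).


h(-1) = -6
g(-6) = 5
f(5) = 19

19


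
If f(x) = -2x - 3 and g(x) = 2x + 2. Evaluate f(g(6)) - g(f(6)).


f(g(6)) = -31
g(f(6)) = -28
Difference = -3

-3


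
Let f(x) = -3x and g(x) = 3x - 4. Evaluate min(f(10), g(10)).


f(10) = -30
g(10) = 26
min = -30

-30


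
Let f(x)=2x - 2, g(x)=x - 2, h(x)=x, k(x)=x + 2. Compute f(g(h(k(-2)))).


-6


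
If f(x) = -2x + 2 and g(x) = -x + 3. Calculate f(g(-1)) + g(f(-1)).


-7


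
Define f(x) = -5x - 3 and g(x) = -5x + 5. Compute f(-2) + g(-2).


f(-2) = 7
g(-2) = 15
Sum = 22

22


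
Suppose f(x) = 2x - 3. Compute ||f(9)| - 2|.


f(9) = 15
|15| = 15
|15 - 2| = 13

13


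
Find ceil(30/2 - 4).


30/2 = 15
15 - 4 = 11
ceil(11) = 11

11


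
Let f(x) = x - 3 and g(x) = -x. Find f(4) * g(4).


f(4) = 1
g(4) = -4
Product = -4

-4


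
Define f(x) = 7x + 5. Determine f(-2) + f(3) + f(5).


f(-2) = -9
f(3) = 26
f(5) = 40
Sum = 57

57


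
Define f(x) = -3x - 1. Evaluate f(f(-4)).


-34


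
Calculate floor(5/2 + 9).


5/2 = 2.5
2.5 + 9 = 11.5
floor(11.5) = 11

11


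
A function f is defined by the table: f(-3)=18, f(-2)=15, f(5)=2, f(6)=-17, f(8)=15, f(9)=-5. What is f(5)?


Reading from the table at x = 5

2


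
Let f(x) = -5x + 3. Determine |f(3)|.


12


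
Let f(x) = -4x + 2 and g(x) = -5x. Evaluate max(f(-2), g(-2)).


f(-2) = 10
g(-2) = 10
max = 10

10


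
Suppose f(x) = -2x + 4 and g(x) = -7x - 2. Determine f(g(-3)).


g(-3) = 19
f(19) = -34

-34


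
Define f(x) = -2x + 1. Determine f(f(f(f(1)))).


f(1) = -1
f(-1) = 3
f(3) = -5
f(-5) = 11

11


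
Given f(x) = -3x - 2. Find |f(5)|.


17


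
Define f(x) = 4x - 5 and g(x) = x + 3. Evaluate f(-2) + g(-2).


f(-2) = -13
g(-2) = 1
Sum = -12

-12


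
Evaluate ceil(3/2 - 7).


3/2 = 1.5
1.5 - 7 = -5.5
ceil(-5.5) = -5

-5


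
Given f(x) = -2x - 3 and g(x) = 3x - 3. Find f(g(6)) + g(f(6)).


f(g(6)) = -33
g(f(6)) = -48
Sum = -81

-81


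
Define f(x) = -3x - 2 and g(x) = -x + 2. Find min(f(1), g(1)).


f(1) = -5
g(1) = 1
min = -5

-5


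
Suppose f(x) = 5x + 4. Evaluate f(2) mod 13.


f(2) = 14
14 mod 13 = 1

1


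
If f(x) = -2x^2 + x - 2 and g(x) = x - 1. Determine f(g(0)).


-5


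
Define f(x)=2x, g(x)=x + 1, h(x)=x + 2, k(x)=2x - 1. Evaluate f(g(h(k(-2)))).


k(-2) = -5
h(-5) = -3
g(-3) = -2
f(-2) = -4

-4


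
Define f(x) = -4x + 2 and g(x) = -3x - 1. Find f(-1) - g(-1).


f(-1) = 6
g(-1) = 2
Difference = 4

4


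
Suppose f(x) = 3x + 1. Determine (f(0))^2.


f(0) = 1
(1)^2 = 1

1


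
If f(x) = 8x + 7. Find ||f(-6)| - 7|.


f(-6) = -41
|-41| = 41
|41 - 7| = 34

34


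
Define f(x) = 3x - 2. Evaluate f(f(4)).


f(4) = 10
f(10) = 28

28


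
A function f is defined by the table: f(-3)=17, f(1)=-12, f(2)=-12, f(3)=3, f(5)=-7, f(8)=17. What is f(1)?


Reading from the table at x = 1

-12


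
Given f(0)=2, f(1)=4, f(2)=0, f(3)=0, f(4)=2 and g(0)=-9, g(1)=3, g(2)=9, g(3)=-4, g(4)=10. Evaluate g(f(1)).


f(1) = 4
g(4) = 10

10


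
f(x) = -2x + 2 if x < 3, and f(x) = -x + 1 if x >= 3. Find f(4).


4 satisfies x >= 3
f(4) = -3

-3


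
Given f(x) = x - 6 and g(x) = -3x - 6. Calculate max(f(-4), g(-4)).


f(-4) = -10
g(-4) = 6
max = 6

6


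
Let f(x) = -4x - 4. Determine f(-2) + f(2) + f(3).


-24


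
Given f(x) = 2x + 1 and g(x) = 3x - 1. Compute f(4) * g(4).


99


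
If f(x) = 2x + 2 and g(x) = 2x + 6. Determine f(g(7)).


g(7) = 20
f(20) = 42

42


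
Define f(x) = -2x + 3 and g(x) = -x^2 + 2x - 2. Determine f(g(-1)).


g(-1) = -5
f(-5) = 13

13


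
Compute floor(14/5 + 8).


14/5 = 2.8
2.8 + 8 = 10.8
floor(10.8) = 10

10


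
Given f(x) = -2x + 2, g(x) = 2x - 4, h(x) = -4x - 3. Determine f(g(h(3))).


h(3) = -15
g(-15) = -34
f(-34) = 70

70


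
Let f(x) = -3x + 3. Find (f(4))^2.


f(4) = -9
(-9)^2 = 81

81


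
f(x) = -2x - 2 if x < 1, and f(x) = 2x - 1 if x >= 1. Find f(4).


7


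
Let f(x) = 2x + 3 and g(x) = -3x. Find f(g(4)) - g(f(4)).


f(g(4)) = -21
g(f(4)) = -33
Difference = 12

12


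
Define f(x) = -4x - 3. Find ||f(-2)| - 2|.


f(-2) = 5
|5| = 5
|5 - 2| = 3

3


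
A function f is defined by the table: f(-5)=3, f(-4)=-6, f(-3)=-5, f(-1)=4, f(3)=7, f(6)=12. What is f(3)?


7


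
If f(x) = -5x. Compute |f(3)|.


15


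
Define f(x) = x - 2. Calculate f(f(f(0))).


f(0) = -2
f(-2) = -4
f(-4) = -6

-6


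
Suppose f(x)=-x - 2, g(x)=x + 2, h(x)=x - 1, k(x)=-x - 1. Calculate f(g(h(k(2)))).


k(2) = -3
h(-3) = -4
g(-4) = -2
f(-2) = 0

0


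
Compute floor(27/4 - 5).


1


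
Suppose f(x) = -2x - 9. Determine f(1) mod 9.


f(1) = -11
-11 mod 9 = 7

7


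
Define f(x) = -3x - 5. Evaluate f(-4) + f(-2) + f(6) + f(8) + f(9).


f(-4) = 7
f(-2) = 1
f(6) = -23
f(8) = -29
f(9) = -32
Sum = -76

-76


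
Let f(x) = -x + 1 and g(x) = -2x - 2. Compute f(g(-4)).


g(-4) = 6
f(6) = -5

-5


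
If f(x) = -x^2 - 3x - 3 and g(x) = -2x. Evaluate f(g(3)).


g(3) = -6
f(-6) = (-1)*(-6)^2 - 3*(-6) - 3 = -21

-21


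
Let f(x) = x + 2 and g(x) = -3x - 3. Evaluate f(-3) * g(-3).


-6


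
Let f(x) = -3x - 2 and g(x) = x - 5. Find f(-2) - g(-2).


11


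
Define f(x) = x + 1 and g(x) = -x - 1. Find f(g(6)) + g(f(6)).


f(g(6)) = -6
g(f(6)) = -8
Sum = -14

-14


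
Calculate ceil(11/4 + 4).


11/4 = 2.75
2.75 + 4 = 6.75
ceil(6.75) = 7

7


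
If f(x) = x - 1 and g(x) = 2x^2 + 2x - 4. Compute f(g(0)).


g(0) = -4
f(-4) = -5

-5


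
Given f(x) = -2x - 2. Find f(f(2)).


f(2) = -6
f(-6) = 10

10


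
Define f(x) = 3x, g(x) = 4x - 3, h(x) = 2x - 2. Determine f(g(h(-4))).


h(-4) = -10
g(-10) = -43
f(-43) = -129

-129


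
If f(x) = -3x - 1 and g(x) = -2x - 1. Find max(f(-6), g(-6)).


f(-6) = 17
g(-6) = 11
max = 17

17


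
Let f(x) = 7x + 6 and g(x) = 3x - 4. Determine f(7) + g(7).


f(7) = 55
g(7) = 17
Sum = 72

72


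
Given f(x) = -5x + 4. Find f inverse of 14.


Solve -5x + 4 = 14
x = (14 - 4) / (-5) = -2

-2


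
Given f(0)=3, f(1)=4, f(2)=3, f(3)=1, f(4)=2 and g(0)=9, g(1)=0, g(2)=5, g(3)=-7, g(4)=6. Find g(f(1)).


f(1) = 4
g(4) = 6

6


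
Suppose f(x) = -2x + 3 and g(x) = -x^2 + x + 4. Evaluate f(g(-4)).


g(-4) = -16
f(-16) = 35

35


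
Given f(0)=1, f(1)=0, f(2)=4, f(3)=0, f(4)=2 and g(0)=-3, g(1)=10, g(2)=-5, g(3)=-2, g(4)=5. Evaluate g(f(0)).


f(0) = 1
g(1) = 10

10


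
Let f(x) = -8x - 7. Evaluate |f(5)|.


47


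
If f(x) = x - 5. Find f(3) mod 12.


f(3) = -2
-2 mod 12 = 10

10


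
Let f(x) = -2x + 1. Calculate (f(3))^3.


f(3) = -5
(-5)^3 = -125

-125


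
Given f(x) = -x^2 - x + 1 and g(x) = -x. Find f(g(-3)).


g(-3) = 3
f(3) = (-1)*(3)^2 - 1*(3) + 1 = -11

-11


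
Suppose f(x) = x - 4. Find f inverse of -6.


Solve x - 4 = -6
x = (-6 + 4) / 1 = -2

-2


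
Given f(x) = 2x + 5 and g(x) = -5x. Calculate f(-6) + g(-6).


f(-6) = -7
g(-6) = 30
Sum = 23

23


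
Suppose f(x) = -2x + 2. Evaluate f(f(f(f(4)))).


f(4) = -6
f(-6) = 14
f(14) = -26
f(-26) = 54

54


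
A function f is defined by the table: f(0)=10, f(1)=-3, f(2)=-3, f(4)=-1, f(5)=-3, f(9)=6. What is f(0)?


Reading from the table at x = 0

10


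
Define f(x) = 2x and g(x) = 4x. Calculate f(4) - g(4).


f(4) = 8
g(4) = 16
Difference = -8

-8


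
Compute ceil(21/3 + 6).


21/3 = 7
7 + 6 = 13
ceil(13) = 13

13


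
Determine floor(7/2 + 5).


7/2 = 3.5
3.5 + 5 = 8.5
floor(8.5) = 8

8


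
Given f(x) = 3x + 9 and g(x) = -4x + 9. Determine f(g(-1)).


g(-1) = 13
f(13) = 48

48


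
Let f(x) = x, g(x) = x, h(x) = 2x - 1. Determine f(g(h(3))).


h(3) = 5
g(5) = 5
f(5) = 5

5


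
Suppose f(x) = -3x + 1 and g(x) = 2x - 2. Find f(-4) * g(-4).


f(-4) = 13
g(-4) = -10
Product = -130

-130


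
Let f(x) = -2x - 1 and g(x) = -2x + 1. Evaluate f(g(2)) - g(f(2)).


f(g(2)) = 5
g(f(2)) = 11
Difference = -6

-6


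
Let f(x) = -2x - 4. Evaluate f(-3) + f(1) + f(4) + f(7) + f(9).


f(-3) = 2
f(1) = -6
f(4) = -12
f(7) = -18
f(9) = -22
Sum = -56

-56


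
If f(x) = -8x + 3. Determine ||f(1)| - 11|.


f(1) = -5
|-5| = 5
|5 - 11| = 6

6


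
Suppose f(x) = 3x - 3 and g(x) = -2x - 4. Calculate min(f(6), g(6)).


f(6) = 15
g(6) = -16
min = -16

-16


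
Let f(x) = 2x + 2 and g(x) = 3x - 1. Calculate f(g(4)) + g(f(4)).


f(g(4)) = 24
g(f(4)) = 29
Sum = 53

53


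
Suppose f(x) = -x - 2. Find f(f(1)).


f(1) = -3
f(-3) = 1

1


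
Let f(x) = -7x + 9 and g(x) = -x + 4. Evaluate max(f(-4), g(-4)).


f(-4) = 37
g(-4) = 8
max = 37

37


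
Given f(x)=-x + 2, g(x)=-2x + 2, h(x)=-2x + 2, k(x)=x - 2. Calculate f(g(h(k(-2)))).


k(-2) = -4
h(-4) = 10
g(10) = -18
f(-18) = 20

20


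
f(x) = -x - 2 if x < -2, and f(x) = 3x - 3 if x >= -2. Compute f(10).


10 satisfies x >= -2
f(10) = 27

27


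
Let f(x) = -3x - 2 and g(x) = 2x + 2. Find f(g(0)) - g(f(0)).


f(g(0)) = -8
g(f(0)) = -2
Difference = -6

-6


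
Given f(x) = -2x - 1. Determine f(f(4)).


17


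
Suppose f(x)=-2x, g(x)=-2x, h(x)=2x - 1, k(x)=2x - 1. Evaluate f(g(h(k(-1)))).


k(-1) = -3
h(-3) = -7
g(-7) = 14
f(14) = -28

-28


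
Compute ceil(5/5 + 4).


5


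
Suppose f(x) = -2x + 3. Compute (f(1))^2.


1


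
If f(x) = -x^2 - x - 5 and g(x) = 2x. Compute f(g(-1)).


g(-1) = -2
f(-2) = (-1)*(-2)^2 - 1*(-2) - 5 = -7

-7


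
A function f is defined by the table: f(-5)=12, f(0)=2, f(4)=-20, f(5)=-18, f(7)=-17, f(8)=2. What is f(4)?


Reading from the table at x = 4

-20


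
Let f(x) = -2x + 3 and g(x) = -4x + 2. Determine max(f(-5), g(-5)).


22


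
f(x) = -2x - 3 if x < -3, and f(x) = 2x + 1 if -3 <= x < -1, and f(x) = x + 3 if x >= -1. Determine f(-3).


-3 satisfies -3 <= x < -1
f(-3) = -5

-5


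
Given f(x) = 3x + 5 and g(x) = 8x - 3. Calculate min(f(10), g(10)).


f(10) = 35
g(10) = 77
min = 35

35


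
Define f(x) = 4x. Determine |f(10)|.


f(10) = 40
|40| = 40

40


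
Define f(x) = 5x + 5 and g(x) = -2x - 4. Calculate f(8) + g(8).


f(8) = 45
g(8) = -20
Sum = 25

25


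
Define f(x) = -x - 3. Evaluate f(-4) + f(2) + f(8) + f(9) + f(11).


f(-4) = 1
f(2) = -5
f(8) = -11
f(9) = -12
f(11) = -14
Sum = -41

-41


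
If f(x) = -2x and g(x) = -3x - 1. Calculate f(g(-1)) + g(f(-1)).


f(g(-1)) = -4
g(f(-1)) = -7
Sum = -11

-11


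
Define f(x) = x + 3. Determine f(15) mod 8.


f(15) = 18
18 mod 8 = 2

2


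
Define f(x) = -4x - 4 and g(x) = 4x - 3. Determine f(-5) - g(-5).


f(-5) = 16
g(-5) = -23
Difference = 39

39


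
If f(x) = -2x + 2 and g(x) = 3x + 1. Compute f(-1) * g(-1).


f(-1) = 4
g(-1) = -2
Product = -8

-8


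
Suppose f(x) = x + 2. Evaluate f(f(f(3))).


f(3) = 5
f(5) = 7
f(7) = 9

9


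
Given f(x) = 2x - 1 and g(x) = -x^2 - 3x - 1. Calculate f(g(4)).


g(4) = -29
f(-29) = -59

-59


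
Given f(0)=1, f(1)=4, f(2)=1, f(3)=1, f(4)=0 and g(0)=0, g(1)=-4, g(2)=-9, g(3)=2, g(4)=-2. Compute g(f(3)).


-4


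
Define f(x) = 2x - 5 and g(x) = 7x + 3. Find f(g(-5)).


g(-5) = -32
f(-32) = -69

-69


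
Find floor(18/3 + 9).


18/3 = 6
6 + 9 = 15
floor(15) = 15

15


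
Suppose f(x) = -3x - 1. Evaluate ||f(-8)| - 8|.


15


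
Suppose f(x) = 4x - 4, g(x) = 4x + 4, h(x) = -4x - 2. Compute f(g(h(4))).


-276


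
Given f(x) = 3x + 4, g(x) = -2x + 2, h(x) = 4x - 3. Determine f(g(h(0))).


h(0) = -3
g(-3) = 8
f(8) = 28

28


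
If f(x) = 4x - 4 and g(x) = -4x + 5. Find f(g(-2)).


g(-2) = 13
f(13) = 48

48


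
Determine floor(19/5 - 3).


19/5 = 3.8
3.8 - 3 = 0.8
floor(0.8) = 0

0


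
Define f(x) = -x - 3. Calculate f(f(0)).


f(0) = -3
f(-3) = 0

0


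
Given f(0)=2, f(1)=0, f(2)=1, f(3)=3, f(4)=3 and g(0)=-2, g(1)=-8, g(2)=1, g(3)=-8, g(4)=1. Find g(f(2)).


f(2) = 1
g(1) = -8

-8


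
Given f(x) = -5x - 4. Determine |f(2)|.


f(2) = -14
|-14| = 14

14


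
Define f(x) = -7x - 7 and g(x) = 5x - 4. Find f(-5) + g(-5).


f(-5) = 28
g(-5) = -29
Sum = -1

-1


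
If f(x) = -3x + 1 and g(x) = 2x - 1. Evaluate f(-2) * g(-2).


-35


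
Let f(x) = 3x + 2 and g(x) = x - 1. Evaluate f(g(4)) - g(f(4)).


f(g(4)) = 11
g(f(4)) = 13
Difference = -2

-2


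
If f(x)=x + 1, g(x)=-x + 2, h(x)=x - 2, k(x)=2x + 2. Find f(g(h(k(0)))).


k(0) = 2
h(2) = 0
g(0) = 2
f(2) = 3

3


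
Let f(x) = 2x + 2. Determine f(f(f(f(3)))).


f(3) = 8
f(8) = 18
f(18) = 38
f(38) = 78

78


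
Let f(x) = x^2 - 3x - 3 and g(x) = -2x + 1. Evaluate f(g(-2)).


g(-2) = 5
f(5) = 1*(5)^2 - 3*(5) - 3 = 7

7


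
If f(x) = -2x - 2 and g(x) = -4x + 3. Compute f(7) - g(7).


f(7) = -16
g(7) = -25
Difference = 9

9


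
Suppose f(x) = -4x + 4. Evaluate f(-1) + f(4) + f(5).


f(-1) = 8
f(4) = -12
f(5) = -16
Sum = -20

-20


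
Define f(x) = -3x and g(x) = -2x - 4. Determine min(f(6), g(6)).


-18


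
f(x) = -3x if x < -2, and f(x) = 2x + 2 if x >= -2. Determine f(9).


9 satisfies x >= -2
f(9) = 20

20


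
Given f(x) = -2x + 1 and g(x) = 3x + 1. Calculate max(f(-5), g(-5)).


f(-5) = 11
g(-5) = -14
max = 11

11


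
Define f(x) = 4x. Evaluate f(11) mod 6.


f(11) = 44
44 mod 6 = 2

2


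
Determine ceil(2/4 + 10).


2/4 = 0.5
0.5 + 10 = 10.5
ceil(10.5) = 11

11


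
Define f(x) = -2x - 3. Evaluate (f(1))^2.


25


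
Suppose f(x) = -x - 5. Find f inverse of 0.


Solve -x - 5 = 0
x = (0 + 5) / (-1) = -5

-5


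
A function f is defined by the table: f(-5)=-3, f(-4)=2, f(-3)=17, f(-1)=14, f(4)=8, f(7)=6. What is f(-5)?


Reading from the table at x = -5

-3


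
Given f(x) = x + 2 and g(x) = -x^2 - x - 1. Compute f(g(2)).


g(2) = -7
f(-7) = -5

-5


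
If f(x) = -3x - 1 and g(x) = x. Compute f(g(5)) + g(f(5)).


f(g(5)) = -16
g(f(5)) = -16
Sum = -32

-32


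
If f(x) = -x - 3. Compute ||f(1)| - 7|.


f(1) = -4
|-4| = 4
|4 - 7| = 3

3


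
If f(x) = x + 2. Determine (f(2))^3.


f(2) = 4
(4)^3 = 64

64


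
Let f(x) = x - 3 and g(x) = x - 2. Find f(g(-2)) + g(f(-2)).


f(g(-2)) = -7
g(f(-2)) = -7
Sum = -14

-14


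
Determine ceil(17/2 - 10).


17/2 = 8.5
8.5 - 10 = -1.5
ceil(-1.5) = -1

-1


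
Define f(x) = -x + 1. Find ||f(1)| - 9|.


f(1) = 0
|0| = 0
|0 - 9| = 9

9


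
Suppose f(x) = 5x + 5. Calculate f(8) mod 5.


f(8) = 45
45 mod 5 = 0

0


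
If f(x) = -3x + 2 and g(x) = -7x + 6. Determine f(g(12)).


g(12) = -78
f(-78) = 236

236


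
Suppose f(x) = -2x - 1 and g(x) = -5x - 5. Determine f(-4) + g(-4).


f(-4) = 7
g(-4) = 15
Sum = 22

22


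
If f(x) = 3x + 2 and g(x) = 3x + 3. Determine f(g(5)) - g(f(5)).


f(g(5)) = 56
g(f(5)) = 54
Difference = 2

2


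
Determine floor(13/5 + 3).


13/5 = 2.6
2.6 + 3 = 5.6
floor(5.6) = 5

5


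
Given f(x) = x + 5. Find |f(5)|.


10


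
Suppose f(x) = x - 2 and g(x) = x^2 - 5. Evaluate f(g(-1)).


g(-1) = -4
f(-4) = -6

-6


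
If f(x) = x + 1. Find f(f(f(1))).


f(1) = 2
f(2) = 3
f(3) = 4

4


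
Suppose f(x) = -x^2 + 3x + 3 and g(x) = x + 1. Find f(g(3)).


g(3) = 4
f(4) = (-1)*(4)^2 + 3*(4) + 3 = -1

-1


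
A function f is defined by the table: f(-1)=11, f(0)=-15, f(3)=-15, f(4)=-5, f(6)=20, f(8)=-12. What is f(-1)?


Reading from the table at x = -1

11


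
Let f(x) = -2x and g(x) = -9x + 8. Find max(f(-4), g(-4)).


f(-4) = 8
g(-4) = 44
max = 44

44


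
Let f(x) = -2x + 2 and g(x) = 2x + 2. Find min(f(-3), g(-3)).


f(-3) = 8
g(-3) = -4
min = -4

-4


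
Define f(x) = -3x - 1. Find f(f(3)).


f(3) = -10
f(-10) = 29

29


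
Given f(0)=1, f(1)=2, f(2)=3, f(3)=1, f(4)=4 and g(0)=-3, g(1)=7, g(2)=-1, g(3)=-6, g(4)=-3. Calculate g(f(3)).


f(3) = 1
g(1) = 7

7
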